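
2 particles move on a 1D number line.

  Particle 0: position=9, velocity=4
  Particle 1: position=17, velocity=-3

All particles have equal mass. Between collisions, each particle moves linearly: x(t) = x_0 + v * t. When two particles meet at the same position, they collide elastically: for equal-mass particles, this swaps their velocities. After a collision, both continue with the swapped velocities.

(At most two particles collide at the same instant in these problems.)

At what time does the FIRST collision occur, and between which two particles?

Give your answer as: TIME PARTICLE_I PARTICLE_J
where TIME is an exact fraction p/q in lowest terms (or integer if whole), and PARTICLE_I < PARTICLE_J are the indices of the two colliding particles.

Answer: 8/7 0 1

Derivation:
Pair (0,1): pos 9,17 vel 4,-3 -> gap=8, closing at 7/unit, collide at t=8/7
Earliest collision: t=8/7 between 0 and 1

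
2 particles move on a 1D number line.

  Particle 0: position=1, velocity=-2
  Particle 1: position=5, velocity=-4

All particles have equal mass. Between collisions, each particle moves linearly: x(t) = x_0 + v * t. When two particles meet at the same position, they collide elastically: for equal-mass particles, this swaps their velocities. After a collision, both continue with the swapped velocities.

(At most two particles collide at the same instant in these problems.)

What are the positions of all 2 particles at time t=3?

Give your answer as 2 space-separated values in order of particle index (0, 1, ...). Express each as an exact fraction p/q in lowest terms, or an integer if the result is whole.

Answer: -7 -5

Derivation:
Collision at t=2: particles 0 and 1 swap velocities; positions: p0=-3 p1=-3; velocities now: v0=-4 v1=-2
Advance to t=3 (no further collisions before then); velocities: v0=-4 v1=-2; positions = -7 -5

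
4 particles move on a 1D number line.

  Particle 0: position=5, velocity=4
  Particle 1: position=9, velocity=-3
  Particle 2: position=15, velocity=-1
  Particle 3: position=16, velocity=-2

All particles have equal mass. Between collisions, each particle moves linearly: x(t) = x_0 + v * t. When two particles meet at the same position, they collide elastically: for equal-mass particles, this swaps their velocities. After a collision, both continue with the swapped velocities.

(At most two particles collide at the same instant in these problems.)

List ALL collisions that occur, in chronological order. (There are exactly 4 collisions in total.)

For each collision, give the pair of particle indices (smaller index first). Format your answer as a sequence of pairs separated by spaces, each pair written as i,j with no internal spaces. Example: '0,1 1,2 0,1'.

Answer: 0,1 2,3 1,2 2,3

Derivation:
Collision at t=4/7: particles 0 and 1 swap velocities; positions: p0=51/7 p1=51/7 p2=101/7 p3=104/7; velocities now: v0=-3 v1=4 v2=-1 v3=-2
Collision at t=1: particles 2 and 3 swap velocities; positions: p0=6 p1=9 p2=14 p3=14; velocities now: v0=-3 v1=4 v2=-2 v3=-1
Collision at t=11/6: particles 1 and 2 swap velocities; positions: p0=7/2 p1=37/3 p2=37/3 p3=79/6; velocities now: v0=-3 v1=-2 v2=4 v3=-1
Collision at t=2: particles 2 and 3 swap velocities; positions: p0=3 p1=12 p2=13 p3=13; velocities now: v0=-3 v1=-2 v2=-1 v3=4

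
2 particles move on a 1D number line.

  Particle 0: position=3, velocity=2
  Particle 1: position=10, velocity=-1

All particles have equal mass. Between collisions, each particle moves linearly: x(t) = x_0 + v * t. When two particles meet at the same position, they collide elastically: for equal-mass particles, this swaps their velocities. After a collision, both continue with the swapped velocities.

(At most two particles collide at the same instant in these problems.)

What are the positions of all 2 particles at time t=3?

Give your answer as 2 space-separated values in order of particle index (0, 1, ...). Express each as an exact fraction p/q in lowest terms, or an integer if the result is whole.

Collision at t=7/3: particles 0 and 1 swap velocities; positions: p0=23/3 p1=23/3; velocities now: v0=-1 v1=2
Advance to t=3 (no further collisions before then); velocities: v0=-1 v1=2; positions = 7 9

Answer: 7 9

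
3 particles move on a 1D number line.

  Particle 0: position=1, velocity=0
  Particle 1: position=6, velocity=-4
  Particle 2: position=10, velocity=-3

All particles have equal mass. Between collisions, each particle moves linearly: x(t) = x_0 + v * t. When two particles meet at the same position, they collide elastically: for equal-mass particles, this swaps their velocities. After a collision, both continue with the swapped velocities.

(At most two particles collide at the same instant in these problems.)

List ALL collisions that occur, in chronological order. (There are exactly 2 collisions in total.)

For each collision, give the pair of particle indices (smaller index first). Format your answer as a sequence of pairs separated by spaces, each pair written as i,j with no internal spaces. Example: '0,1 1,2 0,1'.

Answer: 0,1 1,2

Derivation:
Collision at t=5/4: particles 0 and 1 swap velocities; positions: p0=1 p1=1 p2=25/4; velocities now: v0=-4 v1=0 v2=-3
Collision at t=3: particles 1 and 2 swap velocities; positions: p0=-6 p1=1 p2=1; velocities now: v0=-4 v1=-3 v2=0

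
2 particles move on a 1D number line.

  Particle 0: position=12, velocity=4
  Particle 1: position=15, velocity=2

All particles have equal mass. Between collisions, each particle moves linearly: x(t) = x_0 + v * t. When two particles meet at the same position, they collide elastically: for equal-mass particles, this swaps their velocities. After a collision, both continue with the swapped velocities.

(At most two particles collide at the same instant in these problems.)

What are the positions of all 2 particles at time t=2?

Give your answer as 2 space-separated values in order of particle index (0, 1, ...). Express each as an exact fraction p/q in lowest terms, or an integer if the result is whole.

Answer: 19 20

Derivation:
Collision at t=3/2: particles 0 and 1 swap velocities; positions: p0=18 p1=18; velocities now: v0=2 v1=4
Advance to t=2 (no further collisions before then); velocities: v0=2 v1=4; positions = 19 20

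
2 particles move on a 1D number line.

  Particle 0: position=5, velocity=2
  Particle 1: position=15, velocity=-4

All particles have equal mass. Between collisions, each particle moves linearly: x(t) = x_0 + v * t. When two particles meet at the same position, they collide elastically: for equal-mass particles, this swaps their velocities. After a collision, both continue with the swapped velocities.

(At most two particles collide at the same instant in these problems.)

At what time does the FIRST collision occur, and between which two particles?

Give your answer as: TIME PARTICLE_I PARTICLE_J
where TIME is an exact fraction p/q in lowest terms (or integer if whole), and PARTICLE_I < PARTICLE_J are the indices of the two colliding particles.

Answer: 5/3 0 1

Derivation:
Pair (0,1): pos 5,15 vel 2,-4 -> gap=10, closing at 6/unit, collide at t=5/3
Earliest collision: t=5/3 between 0 and 1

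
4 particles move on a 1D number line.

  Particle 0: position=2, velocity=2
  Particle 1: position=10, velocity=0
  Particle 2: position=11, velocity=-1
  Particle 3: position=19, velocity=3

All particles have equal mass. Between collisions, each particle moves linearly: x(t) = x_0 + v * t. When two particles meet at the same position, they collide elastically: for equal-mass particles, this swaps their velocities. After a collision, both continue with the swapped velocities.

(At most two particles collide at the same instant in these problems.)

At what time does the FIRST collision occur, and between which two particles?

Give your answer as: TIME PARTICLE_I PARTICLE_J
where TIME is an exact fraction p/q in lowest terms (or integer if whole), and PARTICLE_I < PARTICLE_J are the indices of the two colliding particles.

Answer: 1 1 2

Derivation:
Pair (0,1): pos 2,10 vel 2,0 -> gap=8, closing at 2/unit, collide at t=4
Pair (1,2): pos 10,11 vel 0,-1 -> gap=1, closing at 1/unit, collide at t=1
Pair (2,3): pos 11,19 vel -1,3 -> not approaching (rel speed -4 <= 0)
Earliest collision: t=1 between 1 and 2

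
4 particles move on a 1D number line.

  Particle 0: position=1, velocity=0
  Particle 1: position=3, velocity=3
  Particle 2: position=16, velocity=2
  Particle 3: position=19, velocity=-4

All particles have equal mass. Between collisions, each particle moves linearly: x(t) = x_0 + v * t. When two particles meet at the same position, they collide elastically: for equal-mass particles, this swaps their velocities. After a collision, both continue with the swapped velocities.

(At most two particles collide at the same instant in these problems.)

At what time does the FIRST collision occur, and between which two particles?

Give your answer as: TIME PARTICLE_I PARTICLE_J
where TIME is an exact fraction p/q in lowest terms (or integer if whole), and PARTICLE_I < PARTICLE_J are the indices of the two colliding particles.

Pair (0,1): pos 1,3 vel 0,3 -> not approaching (rel speed -3 <= 0)
Pair (1,2): pos 3,16 vel 3,2 -> gap=13, closing at 1/unit, collide at t=13
Pair (2,3): pos 16,19 vel 2,-4 -> gap=3, closing at 6/unit, collide at t=1/2
Earliest collision: t=1/2 between 2 and 3

Answer: 1/2 2 3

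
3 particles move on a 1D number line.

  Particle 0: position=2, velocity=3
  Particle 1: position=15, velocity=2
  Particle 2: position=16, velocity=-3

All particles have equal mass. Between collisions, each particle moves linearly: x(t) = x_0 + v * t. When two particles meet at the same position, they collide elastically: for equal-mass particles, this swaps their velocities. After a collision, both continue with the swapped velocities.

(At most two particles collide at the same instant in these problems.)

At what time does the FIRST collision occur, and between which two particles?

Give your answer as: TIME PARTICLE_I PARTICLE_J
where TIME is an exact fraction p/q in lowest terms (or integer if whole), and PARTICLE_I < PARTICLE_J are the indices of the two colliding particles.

Answer: 1/5 1 2

Derivation:
Pair (0,1): pos 2,15 vel 3,2 -> gap=13, closing at 1/unit, collide at t=13
Pair (1,2): pos 15,16 vel 2,-3 -> gap=1, closing at 5/unit, collide at t=1/5
Earliest collision: t=1/5 between 1 and 2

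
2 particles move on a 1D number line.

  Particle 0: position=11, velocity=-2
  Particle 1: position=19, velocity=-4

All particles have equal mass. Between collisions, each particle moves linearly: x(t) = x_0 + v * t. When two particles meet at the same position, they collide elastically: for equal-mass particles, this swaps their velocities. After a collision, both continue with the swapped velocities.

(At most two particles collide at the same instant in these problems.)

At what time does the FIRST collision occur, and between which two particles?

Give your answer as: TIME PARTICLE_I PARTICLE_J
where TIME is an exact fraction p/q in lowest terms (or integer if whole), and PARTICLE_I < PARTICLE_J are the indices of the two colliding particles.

Answer: 4 0 1

Derivation:
Pair (0,1): pos 11,19 vel -2,-4 -> gap=8, closing at 2/unit, collide at t=4
Earliest collision: t=4 between 0 and 1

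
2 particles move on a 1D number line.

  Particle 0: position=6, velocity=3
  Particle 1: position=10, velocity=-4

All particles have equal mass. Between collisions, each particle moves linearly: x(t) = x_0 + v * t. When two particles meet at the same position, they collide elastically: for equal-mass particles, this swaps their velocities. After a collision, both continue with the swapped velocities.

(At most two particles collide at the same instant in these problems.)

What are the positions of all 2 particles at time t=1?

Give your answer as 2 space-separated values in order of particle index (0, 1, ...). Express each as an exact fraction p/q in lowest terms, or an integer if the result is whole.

Collision at t=4/7: particles 0 and 1 swap velocities; positions: p0=54/7 p1=54/7; velocities now: v0=-4 v1=3
Advance to t=1 (no further collisions before then); velocities: v0=-4 v1=3; positions = 6 9

Answer: 6 9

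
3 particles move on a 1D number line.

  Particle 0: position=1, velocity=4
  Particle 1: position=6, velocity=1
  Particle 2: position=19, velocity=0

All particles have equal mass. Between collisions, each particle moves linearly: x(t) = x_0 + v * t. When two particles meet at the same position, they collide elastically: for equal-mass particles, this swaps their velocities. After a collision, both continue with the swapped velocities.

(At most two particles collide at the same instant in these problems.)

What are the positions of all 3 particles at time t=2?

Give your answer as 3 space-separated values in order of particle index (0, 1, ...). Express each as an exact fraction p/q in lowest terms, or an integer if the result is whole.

Answer: 8 9 19

Derivation:
Collision at t=5/3: particles 0 and 1 swap velocities; positions: p0=23/3 p1=23/3 p2=19; velocities now: v0=1 v1=4 v2=0
Advance to t=2 (no further collisions before then); velocities: v0=1 v1=4 v2=0; positions = 8 9 19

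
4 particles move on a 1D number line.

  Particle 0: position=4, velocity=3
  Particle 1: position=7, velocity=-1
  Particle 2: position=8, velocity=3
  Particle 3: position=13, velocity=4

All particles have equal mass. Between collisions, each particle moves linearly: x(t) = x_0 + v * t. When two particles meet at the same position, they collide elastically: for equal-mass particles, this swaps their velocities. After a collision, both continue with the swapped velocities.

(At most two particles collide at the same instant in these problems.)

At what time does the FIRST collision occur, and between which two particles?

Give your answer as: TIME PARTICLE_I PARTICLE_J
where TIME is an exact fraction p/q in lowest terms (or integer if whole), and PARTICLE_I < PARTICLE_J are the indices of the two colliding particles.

Answer: 3/4 0 1

Derivation:
Pair (0,1): pos 4,7 vel 3,-1 -> gap=3, closing at 4/unit, collide at t=3/4
Pair (1,2): pos 7,8 vel -1,3 -> not approaching (rel speed -4 <= 0)
Pair (2,3): pos 8,13 vel 3,4 -> not approaching (rel speed -1 <= 0)
Earliest collision: t=3/4 between 0 and 1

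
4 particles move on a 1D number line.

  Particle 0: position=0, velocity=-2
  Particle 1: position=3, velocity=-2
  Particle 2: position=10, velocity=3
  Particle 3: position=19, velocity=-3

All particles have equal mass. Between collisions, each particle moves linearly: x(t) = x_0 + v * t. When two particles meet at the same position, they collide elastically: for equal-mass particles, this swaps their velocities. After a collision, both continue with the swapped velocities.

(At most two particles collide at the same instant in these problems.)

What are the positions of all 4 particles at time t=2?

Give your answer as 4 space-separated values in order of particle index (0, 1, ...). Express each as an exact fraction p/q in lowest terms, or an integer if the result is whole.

Collision at t=3/2: particles 2 and 3 swap velocities; positions: p0=-3 p1=0 p2=29/2 p3=29/2; velocities now: v0=-2 v1=-2 v2=-3 v3=3
Advance to t=2 (no further collisions before then); velocities: v0=-2 v1=-2 v2=-3 v3=3; positions = -4 -1 13 16

Answer: -4 -1 13 16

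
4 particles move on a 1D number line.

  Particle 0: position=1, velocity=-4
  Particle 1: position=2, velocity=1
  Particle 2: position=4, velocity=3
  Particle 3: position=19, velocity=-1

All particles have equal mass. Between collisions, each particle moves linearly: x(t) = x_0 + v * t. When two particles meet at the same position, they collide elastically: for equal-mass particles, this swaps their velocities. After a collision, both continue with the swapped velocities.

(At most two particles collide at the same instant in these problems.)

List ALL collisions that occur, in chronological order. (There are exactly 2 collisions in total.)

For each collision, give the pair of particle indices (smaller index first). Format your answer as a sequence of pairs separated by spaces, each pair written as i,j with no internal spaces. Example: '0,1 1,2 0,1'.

Collision at t=15/4: particles 2 and 3 swap velocities; positions: p0=-14 p1=23/4 p2=61/4 p3=61/4; velocities now: v0=-4 v1=1 v2=-1 v3=3
Collision at t=17/2: particles 1 and 2 swap velocities; positions: p0=-33 p1=21/2 p2=21/2 p3=59/2; velocities now: v0=-4 v1=-1 v2=1 v3=3

Answer: 2,3 1,2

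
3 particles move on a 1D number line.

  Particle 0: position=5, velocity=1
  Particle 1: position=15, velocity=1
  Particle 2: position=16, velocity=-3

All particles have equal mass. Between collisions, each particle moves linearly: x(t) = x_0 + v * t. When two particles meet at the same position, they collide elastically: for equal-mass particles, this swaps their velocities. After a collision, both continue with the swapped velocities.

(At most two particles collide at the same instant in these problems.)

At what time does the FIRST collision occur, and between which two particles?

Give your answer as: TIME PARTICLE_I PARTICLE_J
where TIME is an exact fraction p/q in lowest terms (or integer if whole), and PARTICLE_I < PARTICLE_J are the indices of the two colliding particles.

Answer: 1/4 1 2

Derivation:
Pair (0,1): pos 5,15 vel 1,1 -> not approaching (rel speed 0 <= 0)
Pair (1,2): pos 15,16 vel 1,-3 -> gap=1, closing at 4/unit, collide at t=1/4
Earliest collision: t=1/4 between 1 and 2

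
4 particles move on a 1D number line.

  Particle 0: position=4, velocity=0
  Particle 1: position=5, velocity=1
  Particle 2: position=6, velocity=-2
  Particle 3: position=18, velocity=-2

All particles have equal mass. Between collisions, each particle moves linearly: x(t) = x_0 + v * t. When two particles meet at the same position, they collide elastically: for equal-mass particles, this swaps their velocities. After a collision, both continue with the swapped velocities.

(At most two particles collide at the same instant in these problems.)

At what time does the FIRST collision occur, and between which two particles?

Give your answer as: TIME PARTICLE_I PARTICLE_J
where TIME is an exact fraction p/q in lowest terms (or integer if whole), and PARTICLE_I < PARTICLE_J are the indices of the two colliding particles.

Pair (0,1): pos 4,5 vel 0,1 -> not approaching (rel speed -1 <= 0)
Pair (1,2): pos 5,6 vel 1,-2 -> gap=1, closing at 3/unit, collide at t=1/3
Pair (2,3): pos 6,18 vel -2,-2 -> not approaching (rel speed 0 <= 0)
Earliest collision: t=1/3 between 1 and 2

Answer: 1/3 1 2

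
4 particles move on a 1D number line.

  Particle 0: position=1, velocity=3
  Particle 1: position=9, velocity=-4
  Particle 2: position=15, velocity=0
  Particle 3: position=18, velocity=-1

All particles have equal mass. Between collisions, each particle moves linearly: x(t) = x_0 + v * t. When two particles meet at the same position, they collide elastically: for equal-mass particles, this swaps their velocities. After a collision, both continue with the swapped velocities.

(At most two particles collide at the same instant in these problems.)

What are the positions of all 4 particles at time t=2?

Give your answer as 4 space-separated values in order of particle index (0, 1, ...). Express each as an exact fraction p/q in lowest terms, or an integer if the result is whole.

Answer: 1 7 15 16

Derivation:
Collision at t=8/7: particles 0 and 1 swap velocities; positions: p0=31/7 p1=31/7 p2=15 p3=118/7; velocities now: v0=-4 v1=3 v2=0 v3=-1
Advance to t=2 (no further collisions before then); velocities: v0=-4 v1=3 v2=0 v3=-1; positions = 1 7 15 16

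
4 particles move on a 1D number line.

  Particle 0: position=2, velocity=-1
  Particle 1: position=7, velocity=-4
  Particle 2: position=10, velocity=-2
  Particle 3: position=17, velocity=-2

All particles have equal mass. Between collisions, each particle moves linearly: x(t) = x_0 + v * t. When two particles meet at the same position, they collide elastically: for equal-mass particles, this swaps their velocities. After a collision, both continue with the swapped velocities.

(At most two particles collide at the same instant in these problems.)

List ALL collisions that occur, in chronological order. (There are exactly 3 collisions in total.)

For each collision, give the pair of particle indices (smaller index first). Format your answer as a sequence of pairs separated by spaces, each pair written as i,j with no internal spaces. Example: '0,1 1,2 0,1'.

Collision at t=5/3: particles 0 and 1 swap velocities; positions: p0=1/3 p1=1/3 p2=20/3 p3=41/3; velocities now: v0=-4 v1=-1 v2=-2 v3=-2
Collision at t=8: particles 1 and 2 swap velocities; positions: p0=-25 p1=-6 p2=-6 p3=1; velocities now: v0=-4 v1=-2 v2=-1 v3=-2
Collision at t=15: particles 2 and 3 swap velocities; positions: p0=-53 p1=-20 p2=-13 p3=-13; velocities now: v0=-4 v1=-2 v2=-2 v3=-1

Answer: 0,1 1,2 2,3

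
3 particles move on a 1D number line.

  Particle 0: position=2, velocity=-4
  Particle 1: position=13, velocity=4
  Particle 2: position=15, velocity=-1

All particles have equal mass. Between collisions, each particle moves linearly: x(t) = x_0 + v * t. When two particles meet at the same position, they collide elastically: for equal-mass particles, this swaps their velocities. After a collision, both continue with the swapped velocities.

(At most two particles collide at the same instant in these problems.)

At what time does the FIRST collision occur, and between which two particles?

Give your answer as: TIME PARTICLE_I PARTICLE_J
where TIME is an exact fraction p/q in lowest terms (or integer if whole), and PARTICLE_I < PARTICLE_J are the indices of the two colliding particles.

Pair (0,1): pos 2,13 vel -4,4 -> not approaching (rel speed -8 <= 0)
Pair (1,2): pos 13,15 vel 4,-1 -> gap=2, closing at 5/unit, collide at t=2/5
Earliest collision: t=2/5 between 1 and 2

Answer: 2/5 1 2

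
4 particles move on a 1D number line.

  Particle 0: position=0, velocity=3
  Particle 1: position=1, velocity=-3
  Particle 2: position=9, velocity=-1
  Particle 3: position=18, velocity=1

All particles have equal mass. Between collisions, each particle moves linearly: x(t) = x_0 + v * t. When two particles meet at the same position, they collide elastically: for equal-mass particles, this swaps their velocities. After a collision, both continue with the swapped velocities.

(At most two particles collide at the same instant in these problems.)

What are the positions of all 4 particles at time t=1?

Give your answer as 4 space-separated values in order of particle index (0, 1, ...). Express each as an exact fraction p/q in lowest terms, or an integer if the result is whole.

Collision at t=1/6: particles 0 and 1 swap velocities; positions: p0=1/2 p1=1/2 p2=53/6 p3=109/6; velocities now: v0=-3 v1=3 v2=-1 v3=1
Advance to t=1 (no further collisions before then); velocities: v0=-3 v1=3 v2=-1 v3=1; positions = -2 3 8 19

Answer: -2 3 8 19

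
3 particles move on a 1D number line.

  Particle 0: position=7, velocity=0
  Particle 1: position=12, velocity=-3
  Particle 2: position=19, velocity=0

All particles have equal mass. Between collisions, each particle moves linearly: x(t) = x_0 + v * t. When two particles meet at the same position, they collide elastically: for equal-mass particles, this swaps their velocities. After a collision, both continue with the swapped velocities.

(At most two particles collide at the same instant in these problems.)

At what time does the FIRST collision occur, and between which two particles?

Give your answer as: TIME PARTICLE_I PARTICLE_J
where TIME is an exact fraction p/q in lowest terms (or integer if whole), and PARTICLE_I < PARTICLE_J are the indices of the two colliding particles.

Answer: 5/3 0 1

Derivation:
Pair (0,1): pos 7,12 vel 0,-3 -> gap=5, closing at 3/unit, collide at t=5/3
Pair (1,2): pos 12,19 vel -3,0 -> not approaching (rel speed -3 <= 0)
Earliest collision: t=5/3 between 0 and 1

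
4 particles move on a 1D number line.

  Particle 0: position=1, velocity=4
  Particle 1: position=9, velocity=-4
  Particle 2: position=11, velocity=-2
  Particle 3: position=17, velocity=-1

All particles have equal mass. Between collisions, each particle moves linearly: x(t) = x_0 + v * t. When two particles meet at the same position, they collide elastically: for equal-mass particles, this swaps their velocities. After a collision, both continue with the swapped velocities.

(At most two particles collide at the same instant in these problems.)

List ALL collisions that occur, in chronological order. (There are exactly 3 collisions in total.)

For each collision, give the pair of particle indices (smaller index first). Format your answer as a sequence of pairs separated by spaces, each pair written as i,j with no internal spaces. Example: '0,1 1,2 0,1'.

Answer: 0,1 1,2 2,3

Derivation:
Collision at t=1: particles 0 and 1 swap velocities; positions: p0=5 p1=5 p2=9 p3=16; velocities now: v0=-4 v1=4 v2=-2 v3=-1
Collision at t=5/3: particles 1 and 2 swap velocities; positions: p0=7/3 p1=23/3 p2=23/3 p3=46/3; velocities now: v0=-4 v1=-2 v2=4 v3=-1
Collision at t=16/5: particles 2 and 3 swap velocities; positions: p0=-19/5 p1=23/5 p2=69/5 p3=69/5; velocities now: v0=-4 v1=-2 v2=-1 v3=4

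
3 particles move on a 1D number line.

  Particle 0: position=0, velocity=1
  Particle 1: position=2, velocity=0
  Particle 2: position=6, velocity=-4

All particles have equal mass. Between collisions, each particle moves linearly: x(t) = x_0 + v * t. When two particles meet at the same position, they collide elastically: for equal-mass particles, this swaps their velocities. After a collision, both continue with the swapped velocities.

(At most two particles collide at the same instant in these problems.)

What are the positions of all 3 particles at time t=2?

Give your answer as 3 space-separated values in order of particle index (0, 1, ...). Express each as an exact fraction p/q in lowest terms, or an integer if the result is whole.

Answer: -2 2 2

Derivation:
Collision at t=1: particles 1 and 2 swap velocities; positions: p0=1 p1=2 p2=2; velocities now: v0=1 v1=-4 v2=0
Collision at t=6/5: particles 0 and 1 swap velocities; positions: p0=6/5 p1=6/5 p2=2; velocities now: v0=-4 v1=1 v2=0
Collision at t=2: particles 1 and 2 swap velocities; positions: p0=-2 p1=2 p2=2; velocities now: v0=-4 v1=0 v2=1
Advance to t=2 (no further collisions before then); velocities: v0=-4 v1=0 v2=1; positions = -2 2 2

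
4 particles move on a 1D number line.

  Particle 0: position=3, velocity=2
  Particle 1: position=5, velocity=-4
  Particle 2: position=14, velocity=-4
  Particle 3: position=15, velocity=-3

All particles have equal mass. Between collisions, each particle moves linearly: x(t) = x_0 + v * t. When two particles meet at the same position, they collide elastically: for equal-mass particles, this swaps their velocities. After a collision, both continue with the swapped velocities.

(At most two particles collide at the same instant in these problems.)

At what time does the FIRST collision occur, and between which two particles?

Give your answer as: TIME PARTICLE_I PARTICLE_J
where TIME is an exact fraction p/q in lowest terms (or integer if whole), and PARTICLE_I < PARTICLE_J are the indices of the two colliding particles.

Answer: 1/3 0 1

Derivation:
Pair (0,1): pos 3,5 vel 2,-4 -> gap=2, closing at 6/unit, collide at t=1/3
Pair (1,2): pos 5,14 vel -4,-4 -> not approaching (rel speed 0 <= 0)
Pair (2,3): pos 14,15 vel -4,-3 -> not approaching (rel speed -1 <= 0)
Earliest collision: t=1/3 between 0 and 1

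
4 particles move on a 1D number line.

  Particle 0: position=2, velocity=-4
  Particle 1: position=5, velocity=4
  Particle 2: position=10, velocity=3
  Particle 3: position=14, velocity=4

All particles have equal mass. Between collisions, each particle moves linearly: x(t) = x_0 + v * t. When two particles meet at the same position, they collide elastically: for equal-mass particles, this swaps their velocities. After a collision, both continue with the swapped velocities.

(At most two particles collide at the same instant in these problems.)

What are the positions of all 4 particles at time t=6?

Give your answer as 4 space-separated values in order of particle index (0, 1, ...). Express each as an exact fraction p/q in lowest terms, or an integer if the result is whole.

Answer: -22 28 29 38

Derivation:
Collision at t=5: particles 1 and 2 swap velocities; positions: p0=-18 p1=25 p2=25 p3=34; velocities now: v0=-4 v1=3 v2=4 v3=4
Advance to t=6 (no further collisions before then); velocities: v0=-4 v1=3 v2=4 v3=4; positions = -22 28 29 38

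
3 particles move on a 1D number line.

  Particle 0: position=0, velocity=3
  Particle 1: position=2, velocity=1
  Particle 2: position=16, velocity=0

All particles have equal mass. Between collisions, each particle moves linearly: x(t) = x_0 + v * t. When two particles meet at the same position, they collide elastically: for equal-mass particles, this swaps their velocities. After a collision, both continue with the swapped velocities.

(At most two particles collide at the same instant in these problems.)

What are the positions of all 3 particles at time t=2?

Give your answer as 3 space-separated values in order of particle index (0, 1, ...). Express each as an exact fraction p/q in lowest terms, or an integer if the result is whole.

Collision at t=1: particles 0 and 1 swap velocities; positions: p0=3 p1=3 p2=16; velocities now: v0=1 v1=3 v2=0
Advance to t=2 (no further collisions before then); velocities: v0=1 v1=3 v2=0; positions = 4 6 16

Answer: 4 6 16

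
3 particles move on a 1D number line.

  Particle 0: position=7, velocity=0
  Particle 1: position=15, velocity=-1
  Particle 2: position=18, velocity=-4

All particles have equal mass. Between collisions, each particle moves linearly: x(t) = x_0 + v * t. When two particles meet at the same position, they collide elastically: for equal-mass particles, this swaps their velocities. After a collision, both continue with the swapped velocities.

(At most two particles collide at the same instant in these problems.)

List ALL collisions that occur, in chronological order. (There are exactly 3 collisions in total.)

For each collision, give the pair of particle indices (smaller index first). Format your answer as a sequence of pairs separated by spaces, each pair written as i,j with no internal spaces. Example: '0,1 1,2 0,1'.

Answer: 1,2 0,1 1,2

Derivation:
Collision at t=1: particles 1 and 2 swap velocities; positions: p0=7 p1=14 p2=14; velocities now: v0=0 v1=-4 v2=-1
Collision at t=11/4: particles 0 and 1 swap velocities; positions: p0=7 p1=7 p2=49/4; velocities now: v0=-4 v1=0 v2=-1
Collision at t=8: particles 1 and 2 swap velocities; positions: p0=-14 p1=7 p2=7; velocities now: v0=-4 v1=-1 v2=0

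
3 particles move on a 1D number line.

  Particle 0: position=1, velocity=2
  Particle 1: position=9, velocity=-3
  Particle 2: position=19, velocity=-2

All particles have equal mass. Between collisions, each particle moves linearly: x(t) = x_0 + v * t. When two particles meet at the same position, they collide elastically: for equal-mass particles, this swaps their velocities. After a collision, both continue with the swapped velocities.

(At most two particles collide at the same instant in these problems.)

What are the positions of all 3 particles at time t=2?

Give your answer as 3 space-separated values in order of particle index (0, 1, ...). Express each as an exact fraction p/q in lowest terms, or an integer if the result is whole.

Answer: 3 5 15

Derivation:
Collision at t=8/5: particles 0 and 1 swap velocities; positions: p0=21/5 p1=21/5 p2=79/5; velocities now: v0=-3 v1=2 v2=-2
Advance to t=2 (no further collisions before then); velocities: v0=-3 v1=2 v2=-2; positions = 3 5 15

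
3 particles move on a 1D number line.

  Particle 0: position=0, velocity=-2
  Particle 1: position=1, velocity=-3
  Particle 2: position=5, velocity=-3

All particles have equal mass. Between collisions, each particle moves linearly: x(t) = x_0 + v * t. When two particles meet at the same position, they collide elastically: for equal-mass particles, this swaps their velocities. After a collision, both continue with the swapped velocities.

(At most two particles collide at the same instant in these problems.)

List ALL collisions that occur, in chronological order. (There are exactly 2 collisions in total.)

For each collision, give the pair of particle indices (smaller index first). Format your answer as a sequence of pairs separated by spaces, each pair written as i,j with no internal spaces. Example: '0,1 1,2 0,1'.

Collision at t=1: particles 0 and 1 swap velocities; positions: p0=-2 p1=-2 p2=2; velocities now: v0=-3 v1=-2 v2=-3
Collision at t=5: particles 1 and 2 swap velocities; positions: p0=-14 p1=-10 p2=-10; velocities now: v0=-3 v1=-3 v2=-2

Answer: 0,1 1,2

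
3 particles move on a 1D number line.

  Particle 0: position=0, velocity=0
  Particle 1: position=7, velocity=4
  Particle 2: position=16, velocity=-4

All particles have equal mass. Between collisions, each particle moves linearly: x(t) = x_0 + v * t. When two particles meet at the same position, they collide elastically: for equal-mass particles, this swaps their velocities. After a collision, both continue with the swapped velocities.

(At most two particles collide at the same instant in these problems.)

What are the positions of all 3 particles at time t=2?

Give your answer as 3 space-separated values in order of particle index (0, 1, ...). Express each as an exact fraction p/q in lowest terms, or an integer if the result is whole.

Answer: 0 8 15

Derivation:
Collision at t=9/8: particles 1 and 2 swap velocities; positions: p0=0 p1=23/2 p2=23/2; velocities now: v0=0 v1=-4 v2=4
Advance to t=2 (no further collisions before then); velocities: v0=0 v1=-4 v2=4; positions = 0 8 15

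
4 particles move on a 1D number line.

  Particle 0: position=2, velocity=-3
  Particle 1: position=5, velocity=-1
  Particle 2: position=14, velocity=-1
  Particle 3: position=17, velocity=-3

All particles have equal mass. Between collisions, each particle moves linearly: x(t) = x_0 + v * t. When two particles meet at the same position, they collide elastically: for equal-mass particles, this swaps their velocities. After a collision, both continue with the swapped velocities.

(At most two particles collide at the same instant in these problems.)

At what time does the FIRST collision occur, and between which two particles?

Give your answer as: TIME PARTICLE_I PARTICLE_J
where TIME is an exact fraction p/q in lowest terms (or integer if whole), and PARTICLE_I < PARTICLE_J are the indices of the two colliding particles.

Answer: 3/2 2 3

Derivation:
Pair (0,1): pos 2,5 vel -3,-1 -> not approaching (rel speed -2 <= 0)
Pair (1,2): pos 5,14 vel -1,-1 -> not approaching (rel speed 0 <= 0)
Pair (2,3): pos 14,17 vel -1,-3 -> gap=3, closing at 2/unit, collide at t=3/2
Earliest collision: t=3/2 between 2 and 3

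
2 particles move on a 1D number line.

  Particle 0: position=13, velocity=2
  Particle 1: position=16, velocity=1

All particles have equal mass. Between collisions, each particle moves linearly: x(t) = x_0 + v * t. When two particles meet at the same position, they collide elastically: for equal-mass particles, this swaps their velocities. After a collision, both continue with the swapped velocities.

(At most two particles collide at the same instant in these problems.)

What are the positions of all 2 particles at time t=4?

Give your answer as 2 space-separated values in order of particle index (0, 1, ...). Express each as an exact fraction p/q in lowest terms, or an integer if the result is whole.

Answer: 20 21

Derivation:
Collision at t=3: particles 0 and 1 swap velocities; positions: p0=19 p1=19; velocities now: v0=1 v1=2
Advance to t=4 (no further collisions before then); velocities: v0=1 v1=2; positions = 20 21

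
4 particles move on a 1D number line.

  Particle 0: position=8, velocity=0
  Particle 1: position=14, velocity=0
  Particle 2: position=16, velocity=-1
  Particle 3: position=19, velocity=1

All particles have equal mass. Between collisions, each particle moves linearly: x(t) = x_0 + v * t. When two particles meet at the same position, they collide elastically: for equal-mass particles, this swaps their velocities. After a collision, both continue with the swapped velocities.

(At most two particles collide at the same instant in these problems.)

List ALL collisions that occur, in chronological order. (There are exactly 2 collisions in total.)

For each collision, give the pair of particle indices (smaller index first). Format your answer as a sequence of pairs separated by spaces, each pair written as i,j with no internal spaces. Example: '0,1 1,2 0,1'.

Collision at t=2: particles 1 and 2 swap velocities; positions: p0=8 p1=14 p2=14 p3=21; velocities now: v0=0 v1=-1 v2=0 v3=1
Collision at t=8: particles 0 and 1 swap velocities; positions: p0=8 p1=8 p2=14 p3=27; velocities now: v0=-1 v1=0 v2=0 v3=1

Answer: 1,2 0,1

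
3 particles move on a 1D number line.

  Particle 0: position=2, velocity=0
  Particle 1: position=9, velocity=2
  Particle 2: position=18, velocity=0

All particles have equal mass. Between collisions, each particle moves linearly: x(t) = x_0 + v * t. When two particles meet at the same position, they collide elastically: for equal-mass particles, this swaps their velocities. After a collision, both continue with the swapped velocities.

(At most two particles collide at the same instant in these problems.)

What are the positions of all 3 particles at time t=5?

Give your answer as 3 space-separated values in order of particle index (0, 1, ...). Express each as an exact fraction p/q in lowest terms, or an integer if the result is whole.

Answer: 2 18 19

Derivation:
Collision at t=9/2: particles 1 and 2 swap velocities; positions: p0=2 p1=18 p2=18; velocities now: v0=0 v1=0 v2=2
Advance to t=5 (no further collisions before then); velocities: v0=0 v1=0 v2=2; positions = 2 18 19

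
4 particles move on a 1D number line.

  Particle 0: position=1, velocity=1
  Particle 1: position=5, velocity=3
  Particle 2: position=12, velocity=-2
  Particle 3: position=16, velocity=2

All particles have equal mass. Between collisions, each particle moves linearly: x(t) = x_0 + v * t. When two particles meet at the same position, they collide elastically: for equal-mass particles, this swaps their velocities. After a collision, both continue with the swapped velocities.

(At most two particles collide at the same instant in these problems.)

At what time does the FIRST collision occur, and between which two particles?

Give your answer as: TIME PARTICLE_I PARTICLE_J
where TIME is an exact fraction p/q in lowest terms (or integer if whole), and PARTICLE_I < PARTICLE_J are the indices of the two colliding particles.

Pair (0,1): pos 1,5 vel 1,3 -> not approaching (rel speed -2 <= 0)
Pair (1,2): pos 5,12 vel 3,-2 -> gap=7, closing at 5/unit, collide at t=7/5
Pair (2,3): pos 12,16 vel -2,2 -> not approaching (rel speed -4 <= 0)
Earliest collision: t=7/5 between 1 and 2

Answer: 7/5 1 2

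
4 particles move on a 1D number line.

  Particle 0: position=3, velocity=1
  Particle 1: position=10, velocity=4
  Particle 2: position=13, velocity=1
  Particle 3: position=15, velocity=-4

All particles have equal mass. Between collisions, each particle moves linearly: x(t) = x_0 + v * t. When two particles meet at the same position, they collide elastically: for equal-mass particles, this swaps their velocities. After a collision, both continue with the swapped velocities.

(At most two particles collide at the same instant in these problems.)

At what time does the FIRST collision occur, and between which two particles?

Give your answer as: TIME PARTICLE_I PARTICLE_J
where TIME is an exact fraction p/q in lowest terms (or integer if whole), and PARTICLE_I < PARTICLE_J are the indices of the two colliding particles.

Pair (0,1): pos 3,10 vel 1,4 -> not approaching (rel speed -3 <= 0)
Pair (1,2): pos 10,13 vel 4,1 -> gap=3, closing at 3/unit, collide at t=1
Pair (2,3): pos 13,15 vel 1,-4 -> gap=2, closing at 5/unit, collide at t=2/5
Earliest collision: t=2/5 between 2 and 3

Answer: 2/5 2 3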